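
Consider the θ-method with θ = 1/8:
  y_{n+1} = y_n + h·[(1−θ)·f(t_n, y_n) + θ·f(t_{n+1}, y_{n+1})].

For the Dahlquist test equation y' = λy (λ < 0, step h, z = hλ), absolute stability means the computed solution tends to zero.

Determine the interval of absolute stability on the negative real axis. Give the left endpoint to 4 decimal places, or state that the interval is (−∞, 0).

On y'=λy, z=hλ:
  y_{n+1} = y_n + z·[7/8·y_n + 1/8·y_{n+1}] ⇒ (1 − 1/8z)y_{n+1} = (1 + 7/8z)y_n
  Hence R(z) = (1 + 7/8z)/(1 − 1/8z).

Boundary: |R(x)|=1, x<0.
x=-1.38: |R|=0.1770
R=−1: 1+7/8x = −1+1/8x ⇒ -3/4x=2 ⇒ x=2/(-3/4)=-2.6667
Confirm numerically:
  x=-2.644: |R|=0.98722 <1
  x=-1.116: |R|=0.02062 <1
  x=-1.105: |R|=0.02910 <1
  x=-3.253: |R|=1.31263 >1
  x=-2.871: |R|=1.11278 >1
Stable set (-2.6667, 0).

(-2.6667, 0).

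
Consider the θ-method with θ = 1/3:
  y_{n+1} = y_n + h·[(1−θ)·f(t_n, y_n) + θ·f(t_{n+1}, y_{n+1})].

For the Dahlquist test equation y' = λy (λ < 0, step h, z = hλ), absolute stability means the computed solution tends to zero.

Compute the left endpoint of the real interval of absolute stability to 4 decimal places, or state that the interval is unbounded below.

z* = -6.0000.

Test eqn y'=λy, z=hλ:
  y_{n+1} = y_n + z·[2/3·y_n + 1/3·y_{n+1}] ⇒ (1 − 1/3z)y_{n+1} = (1 + 2/3z)y_n
  R(z) = (1 + 2/3z)/(1 − 1/3z).

Solve |R(x)|<1 on ℝ⁻.
x=-1.8: |R|=0.1250
R=−1: 1+2/3x = −1+1/3x ⇒ -1/3x=2 ⇒ x=2/(-1/3)=-6.0000
Confirm numerically:
  x=-5.704: |R|=0.96599 <1
  x=-5.531: |R|=0.94502 <1
  x=-5.088: |R|=0.88724 <1
  x=-4.964: |R|=0.86991 <1
  x=-6.408: |R|=1.04337 >1
  x=-6.234: |R|=1.02534 >1
Interval (-6.0000, 0).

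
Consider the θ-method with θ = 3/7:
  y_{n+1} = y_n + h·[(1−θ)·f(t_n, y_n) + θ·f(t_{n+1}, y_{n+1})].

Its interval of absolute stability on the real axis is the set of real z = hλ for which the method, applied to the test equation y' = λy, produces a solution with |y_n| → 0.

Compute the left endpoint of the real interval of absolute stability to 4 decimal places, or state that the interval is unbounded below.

z* = -14.0000.

On y'=λy, z=hλ:
  y_{n+1} = y_n + z·[4/7·y_n + 3/7·y_{n+1}] ⇒ (1 − 3/7z)y_{n+1} = (1 + 4/7z)y_n
  R(z) = (1 + 4/7z)/(1 − 3/7z).

Solve |R(x)|<1 on ℝ⁻.
x=-0.44: |R|=0.6298
R=−1: 1+4/7x = −1+3/7x ⇒ -1/7x=2 ⇒ x=2/(-1/7)=-14.0000
Confirm numerically:
  x=-9.285: |R|=0.86473 <1
  x=-8.132: |R|=0.81310 <1
  x=-7.111: |R|=0.75686 <1
  x=-14.482: |R|=1.00955 >1
  x=-14.384: |R|=1.00766 >1
  x=-14.308: |R|=1.00617 >1
So |R|<1 on (-14.0000, 0).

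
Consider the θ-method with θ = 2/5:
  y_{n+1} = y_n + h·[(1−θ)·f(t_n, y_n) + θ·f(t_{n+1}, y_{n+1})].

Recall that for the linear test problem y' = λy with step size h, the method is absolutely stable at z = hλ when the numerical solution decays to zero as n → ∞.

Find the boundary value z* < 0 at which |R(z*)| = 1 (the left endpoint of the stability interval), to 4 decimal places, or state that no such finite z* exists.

With y'=λy (z=hλ):
  y_{n+1} = y_n + z·[3/5·y_n + 2/5·y_{n+1}] ⇒ (1 − 2/5z)y_{n+1} = (1 + 3/5z)y_n
  Hence R(z) = (1 + 3/5z)/(1 − 2/5z).

Solve |R(x)|<1 on ℝ⁻.
x=-1.6: |R|=0.0244
R=−1: 1+3/5x = −1+2/5x ⇒ -1/5x=2 ⇒ x=2/(-1/5)=-10.0000
Confirm numerically:
  x=-9.808: |R|=0.99220 <1
  x=-8.995: |R|=0.95629 <1
  x=-8.615: |R|=0.93770 <1
  x=-10.596: |R|=1.02276 >1
  x=-10.264: |R|=1.01034 >1
  x=-10.133: |R|=1.00526 >1
So |R|<1 on (-10.0000, 0).

z* = -10.0000.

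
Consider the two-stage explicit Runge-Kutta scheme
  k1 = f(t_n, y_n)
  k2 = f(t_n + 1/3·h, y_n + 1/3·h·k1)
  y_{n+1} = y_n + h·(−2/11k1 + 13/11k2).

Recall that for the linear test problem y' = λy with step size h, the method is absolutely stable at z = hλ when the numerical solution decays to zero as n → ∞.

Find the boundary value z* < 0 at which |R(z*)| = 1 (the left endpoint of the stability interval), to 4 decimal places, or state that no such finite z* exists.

Set f=λy, z=hλ:
  k1=λy_n ⇒ h·k1=z·y_n;  k2=λ(1+1/3z)y_n ⇒ h·k2=z(1+1/3z)y_n
  y_{n+1}/y_n = 1 − 2/11z + 13/11z(1+1/3z) = 1 + z + 13/33z²
  ⇒ R(z) = 1 + z + 13/33z².

Find x<0 with |R(x)|<1.
x=-1.57: |R|=0.4010
R=1: x+13/33x²=0 ⇒ x=−33/13=-2.5385; min R=1−1/(4·13/33)=0.3654>−1
Confirm numerically:
  x=-2.415: |R|=0.88254 <1
  x=-2.412: |R|=0.87984 <1
  x=-2.209: |R|=0.71330 <1
  x=-1.962: |R|=0.55445 <1
  x=-3.120: |R|=1.71476 >1
  x=-2.881: |R|=1.38876 >1
  x=-2.880: |R|=1.38749 >1
Stable set (-2.5385, 0).

z* = -2.5385.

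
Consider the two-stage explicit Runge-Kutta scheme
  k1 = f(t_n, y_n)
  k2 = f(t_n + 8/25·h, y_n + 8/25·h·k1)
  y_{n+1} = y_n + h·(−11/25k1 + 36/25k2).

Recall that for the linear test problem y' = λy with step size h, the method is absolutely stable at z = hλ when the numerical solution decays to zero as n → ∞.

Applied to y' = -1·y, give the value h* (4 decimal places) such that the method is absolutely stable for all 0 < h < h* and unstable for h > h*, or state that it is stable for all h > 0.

(-2.1701,0); λ=-1 ⇒ h* = (625/288)/1 = 2.1701.

Set f=λy, z=hλ:
  k1=λy_n ⇒ h·k1=z·y_n;  k2=λ(1+8/25z)y_n ⇒ h·k2=z(1+8/25z)y_n
  y_{n+1}/y_n = 1 − 11/25z + 36/25z(1+8/25z) = 1 + z + 288/625z²
  so R(z) = 1 + z + 288/625z².

Find x<0 with |R(x)|<1.
x=-1.18: |R|=0.4616
R=1: x+288/625x²=0 ⇒ x=−625/288=-2.1701; min R=1−1/(4·288/625)=0.4575>−1
Confirm numerically:
  x=-2.059: |R|=0.89455 <1
  x=-1.925: |R|=0.78255 <1
  x=-1.227: |R|=0.46675 <1
  x=-1.009: |R|=0.46013 <1
  x=-2.496: |R|=1.37479 >1
  x=-2.362: |R|=1.20882 >1
  x=-2.243: |R|=1.07531 >1
So |R|<1 on (-2.1701, 0).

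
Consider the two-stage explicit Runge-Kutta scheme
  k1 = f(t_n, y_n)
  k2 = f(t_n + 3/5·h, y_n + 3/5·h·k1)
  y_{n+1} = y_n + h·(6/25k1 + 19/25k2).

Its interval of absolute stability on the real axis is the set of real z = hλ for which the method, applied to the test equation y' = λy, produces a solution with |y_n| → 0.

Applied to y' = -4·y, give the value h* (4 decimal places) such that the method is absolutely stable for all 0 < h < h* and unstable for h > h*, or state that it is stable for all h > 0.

(-2.1930,0); λ=-4 ⇒ h* = (125/57)/4 = 0.5482.

Set f=λy, z=hλ:
  k1=λy_n ⇒ h·k1=z·y_n;  k2=λ(1+3/5z)y_n ⇒ h·k2=z(1+3/5z)y_n
  y_{n+1}/y_n = 1 + 6/25z + 19/25z(1+3/5z) = 1 + z + 57/125z²
  Hence R(z) = 1 + z + 57/125z².

Boundary: |R(x)|=1, x<0.
x=-1.71: |R|=0.6234
R=1: x+57/125x²=0 ⇒ x=−125/57=-2.1930; min R=1−1/(4·57/125)=0.4518>−1
Confirm numerically:
  x=-1.825: |R|=0.69377 <1
  x=-1.562: |R|=0.55057 <1
  x=-1.530: |R|=0.53745 <1
  x=-2.436: |R|=1.26995 >1
  x=-2.350: |R|=1.16826 >1
  x=-2.323: |R|=1.13773 >1
So |R|<1 on (-2.1930, 0).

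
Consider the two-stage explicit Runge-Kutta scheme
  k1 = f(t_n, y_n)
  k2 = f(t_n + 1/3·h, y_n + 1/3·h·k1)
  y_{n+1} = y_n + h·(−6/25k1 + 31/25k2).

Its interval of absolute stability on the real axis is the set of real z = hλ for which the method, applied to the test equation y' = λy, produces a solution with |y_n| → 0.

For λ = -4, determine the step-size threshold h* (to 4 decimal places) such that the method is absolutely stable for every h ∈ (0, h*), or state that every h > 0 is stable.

Test eqn y'=λy, z=hλ:
  k1=λy_n ⇒ h·k1=z·y_n;  k2=λ(1+1/3z)y_n ⇒ h·k2=z(1+1/3z)y_n
  y_{n+1}/y_n = 1 − 6/25z + 31/25z(1+1/3z) = 1 + z + 31/75z²
  ⇒ R(z) = 1 + z + 31/75z².

Boundary: |R(x)|=1, x<0.
x=-1.42: |R|=0.4134
R=1: x+31/75x²=0 ⇒ x=−75/31=-2.4194; min R=1−1/(4·31/75)=0.3952>−1
Confirm numerically:
  x=-2.039: |R|=0.67944 <1
  x=-1.465: |R|=0.42211 <1
  x=-1.073: |R|=0.40288 <1
  x=-0.969: |R|=0.41910 <1
  x=-2.788: |R|=1.42482 >1
  x=-2.737: |R|=1.35935 >1
  x=-2.625: |R|=1.22313 >1
So |R|<1 on (-2.4194, 0).

(-2.4194,0); λ=-4 ⇒ h* = (75/31)/4 = 0.6048.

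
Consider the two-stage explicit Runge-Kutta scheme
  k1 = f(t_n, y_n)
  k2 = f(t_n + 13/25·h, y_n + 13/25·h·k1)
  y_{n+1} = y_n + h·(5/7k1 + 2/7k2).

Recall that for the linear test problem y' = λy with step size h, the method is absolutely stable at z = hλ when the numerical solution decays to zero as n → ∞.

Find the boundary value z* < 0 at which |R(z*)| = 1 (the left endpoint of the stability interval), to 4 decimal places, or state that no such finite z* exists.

z* = -6.7308.

Test eqn y'=λy, z=hλ:
  k1=λy_n ⇒ h·k1=z·y_n;  k2=λ(1+13/25z)y_n ⇒ h·k2=z(1+13/25z)y_n
  y_{n+1}/y_n = 1 + 5/7z + 2/7z(1+13/25z) = 1 + z + 26/175z²
  R(z) = 1 + z + 26/175z².

Solve |R(x)|<1 on ℝ⁻.
x=-1.41: |R|=0.1146
R=1: x+26/175x²=0 ⇒ x=−175/26=-6.7308; min R=1−1/(4·26/175)=-0.6827>−1
Confirm numerically:
  x=-6.086: |R|=0.41700 <1
  x=-5.490: |R|=0.01204 <1
  x=-4.977: |R|=0.29681 <1
  x=-4.246: |R|=0.56748 <1
  x=-7.110: |R|=1.40060 >1
  x=-7.043: |R|=1.32671 >1
  x=-6.805: |R|=1.07505 >1
Interval (-6.7308, 0).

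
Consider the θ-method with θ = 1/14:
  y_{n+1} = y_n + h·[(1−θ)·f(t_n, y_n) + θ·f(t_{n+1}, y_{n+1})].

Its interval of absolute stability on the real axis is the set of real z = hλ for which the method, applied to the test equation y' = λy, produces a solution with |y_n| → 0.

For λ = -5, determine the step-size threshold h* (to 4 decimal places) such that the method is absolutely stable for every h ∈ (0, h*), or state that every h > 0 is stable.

With y'=λy (z=hλ):
  y_{n+1} = y_n + z·[13/14·y_n + 1/14·y_{n+1}] ⇒ (1 − 1/14z)y_{n+1} = (1 + 13/14z)y_n
  so R(z) = (1 + 13/14z)/(1 − 1/14z).

Need |R(x)|<1, x<0.
x=-1.76: |R|=0.5635
R=−1: 1+13/14x = −1+1/14x ⇒ -6/7x=2 ⇒ x=2/(-6/7)=-2.3333
Confirm numerically:
  x=-1.773: |R|=0.57370 <1
  x=-1.348: |R|=0.22961 <1
  x=-1.039: |R|=0.03278 <1
  x=-0.944: |R|=0.11563 <1
  x=-2.561: |R|=1.16497 >1
  x=-2.513: |R|=1.13056 >1
  x=-2.363: |R|=1.02176 >1
Stable set (-2.3333, 0).

(-2.3333,0); λ=-5 ⇒ h* = (7/3)/5 = 0.4667.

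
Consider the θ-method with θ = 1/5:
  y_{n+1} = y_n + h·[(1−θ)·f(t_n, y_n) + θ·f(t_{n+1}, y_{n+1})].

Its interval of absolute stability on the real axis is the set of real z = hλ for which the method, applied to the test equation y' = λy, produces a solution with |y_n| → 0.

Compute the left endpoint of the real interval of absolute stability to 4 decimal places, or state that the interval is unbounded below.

On y'=λy, z=hλ:
  y_{n+1} = y_n + z·[4/5·y_n + 1/5·y_{n+1}] ⇒ (1 − 1/5z)y_{n+1} = (1 + 4/5z)y_n
  so R(z) = (1 + 4/5z)/(1 − 1/5z).

Find x<0 with |R(x)|<1.
x=-1.62: |R|=0.2236
R=−1: 1+4/5x = −1+1/5x ⇒ -3/5x=2 ⇒ x=2/(-3/5)=-3.3333
Confirm numerically:
  x=-3.117: |R|=0.92004 <1
  x=-1.647: |R|=0.23890 <1
  x=-1.451: |R|=0.12463 <1
  x=-3.704: |R|=1.12776 >1
  x=-3.567: |R|=1.08183 >1
Interval (-3.3333, 0).

z* = -3.3333.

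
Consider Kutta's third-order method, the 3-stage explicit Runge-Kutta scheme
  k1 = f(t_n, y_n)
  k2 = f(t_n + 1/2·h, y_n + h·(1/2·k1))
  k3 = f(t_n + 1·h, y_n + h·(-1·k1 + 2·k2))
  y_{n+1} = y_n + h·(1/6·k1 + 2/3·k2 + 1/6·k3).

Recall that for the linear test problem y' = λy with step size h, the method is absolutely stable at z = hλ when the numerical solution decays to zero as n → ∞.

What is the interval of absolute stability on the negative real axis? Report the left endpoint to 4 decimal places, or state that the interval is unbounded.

Set f=λy, z=hλ:
  order 3, 3-stage ⇒ R(z)=1+z+z^2/2+z^3/6
  (e.g. R(-1.57)=0.01747, |R|=0.01747)

Need |R(x)|<1, x<0.
x=-1.57: |R|=0.0175
|R(-1.7)|=0.0738 |R(-0.92)|=0.3734 |R(-0.59)|=0.5498
Bisect:
  x_lo=-3.1943 |R|=2.5247  x_hi=-0.2043 |R|=0.8151
  mid=-1.69932 |R|=0.07332 →hi
  mid=-2.44681 |R|=0.89482 →hi
  mid=-2.82055 |R|=1.58261 →lo
  mid=-2.63368 |R|=1.21019 →lo
  mid=-2.54024 |R|=1.04578 →lo
  mid=-2.49352 |R|=0.96867 →hi
  mid=-2.51688 |R|=1.00682 →lo
  mid=-2.50520 |R|=0.98764 →hi
  mid=-2.51104 |R|=0.99720 →hi
  mid=-2.51396 |R|=1.00200 →lo
  ...
  [-2.51287,-2.51269] ⇒ x*=-2.5127
Stable set (-2.5127, 0).

(-2.5127, 0).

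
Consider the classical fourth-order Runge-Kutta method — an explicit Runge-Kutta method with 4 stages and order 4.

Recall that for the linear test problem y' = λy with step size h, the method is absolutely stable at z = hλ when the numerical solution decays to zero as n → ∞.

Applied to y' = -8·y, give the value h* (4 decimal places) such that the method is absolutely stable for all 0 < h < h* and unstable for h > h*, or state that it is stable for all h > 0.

Test eqn y'=λy, z=hλ:
  order 4, 4-stage ⇒ R(z)=1+z+z^2/2+z^3/6+z^4/24
  (e.g. R(-1.51)=0.27284, |R|=0.27284)

Boundary: |R(x)|=1, x<0.
x=-1.51: |R|=0.2728
|R(-2.53)|=0.6786 |R(-2.5)|=0.6484 |R(-1.6)|=0.2704
Bisect:
  x_lo=-3.6408 |R|=3.2648  x_hi=-0.2411 |R|=0.7858
  mid=-1.94095 |R|=0.31536 →hi
  mid=-2.79089 |R|=1.00847 →lo
  mid=-2.36592 |R|=0.53117 →hi
  mid=-2.57841 |R|=0.73033 →hi
  mid=-2.68465 |R|=0.85856 →hi
  mid=-2.73777 |R|=0.93068 →hi
  mid=-2.76433 |R|=0.96885 →hi
  mid=-2.77761 |R|=0.98848 →hi
  ...
  [-2.78550,-2.78529] ⇒ x*=-2.7853
Interval (-2.7853, 0).

(-2.7853,0); λ=-8 ⇒ h* = 0.3482.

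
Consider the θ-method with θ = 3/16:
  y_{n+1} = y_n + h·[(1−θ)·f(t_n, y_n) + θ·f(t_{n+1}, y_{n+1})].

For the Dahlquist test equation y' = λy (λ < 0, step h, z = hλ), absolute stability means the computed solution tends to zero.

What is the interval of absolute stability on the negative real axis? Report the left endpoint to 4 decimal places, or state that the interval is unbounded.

On y'=λy, z=hλ:
  y_{n+1} = y_n + z·[13/16·y_n + 3/16·y_{n+1}] ⇒ (1 − 3/16z)y_{n+1} = (1 + 13/16z)y_n
  Hence R(z) = (1 + 13/16z)/(1 − 3/16z).

Need |R(x)|<1, x<0.
x=-0.34: |R|=0.6804
R=−1: 1+13/16x = −1+3/16x ⇒ -5/8x=2 ⇒ x=2/(-5/8)=-3.2000
Confirm numerically:
  x=-2.646: |R|=0.76857 <1
  x=-2.615: |R|=0.75467 <1
  x=-2.254: |R|=0.58440 <1
  x=-1.827: |R|=0.36083 <1
  x=-3.653: |R|=1.16803 >1
  x=-3.646: |R|=1.16557 >1
  x=-3.341: |R|=1.05418 >1
Interval (-3.2000, 0).

z∈(-3.2000,0).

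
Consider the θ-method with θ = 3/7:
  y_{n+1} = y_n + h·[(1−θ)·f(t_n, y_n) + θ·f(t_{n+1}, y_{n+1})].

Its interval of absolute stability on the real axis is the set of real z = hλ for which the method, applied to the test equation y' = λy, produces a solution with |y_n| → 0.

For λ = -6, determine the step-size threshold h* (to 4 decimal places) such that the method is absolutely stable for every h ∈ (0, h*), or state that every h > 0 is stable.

With y'=λy (z=hλ):
  y_{n+1} = y_n + z·[4/7·y_n + 3/7·y_{n+1}] ⇒ (1 − 3/7z)y_{n+1} = (1 + 4/7z)y_n
  Hence R(z) = (1 + 4/7z)/(1 − 3/7z).

Need |R(x)|<1, x<0.
x=-1.02: |R|=0.2903
R=−1: 1+4/7x = −1+3/7x ⇒ -1/7x=2 ⇒ x=2/(-1/7)=-14.0000
Confirm numerically:
  x=-12.841: |R|=0.97454 <1
  x=-11.815: |R|=0.94852 <1
  x=-7.342: |R|=0.77062 <1
  x=-14.564: |R|=1.01113 >1
  x=-14.477: |R|=1.00946 >1
So |R|<1 on (-14.0000, 0).

(-14.0000,0); λ=-6 ⇒ h* = (14)/6 = 2.3333.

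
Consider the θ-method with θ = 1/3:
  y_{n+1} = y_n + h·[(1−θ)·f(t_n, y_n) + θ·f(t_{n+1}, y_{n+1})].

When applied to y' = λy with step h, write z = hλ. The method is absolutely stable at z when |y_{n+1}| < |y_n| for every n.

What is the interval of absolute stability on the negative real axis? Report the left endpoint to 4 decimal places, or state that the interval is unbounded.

(-6.0000, 0).

Set f=λy, z=hλ:
  y_{n+1} = y_n + z·[2/3·y_n + 1/3·y_{n+1}] ⇒ (1 − 1/3z)y_{n+1} = (1 + 2/3z)y_n
  Hence R(z) = (1 + 2/3z)/(1 − 1/3z).

Boundary: |R(x)|=1, x<0.
x=-1.08: |R|=0.2059
R=−1: 1+2/3x = −1+1/3x ⇒ -1/3x=2 ⇒ x=2/(-1/3)=-6.0000
Confirm numerically:
  x=-4.198: |R|=0.74965 <1
  x=-4.184: |R|=0.74722 <1
  x=-3.976: |R|=0.70986 <1
  x=-3.537: |R|=0.62322 <1
  x=-6.300: |R|=1.03226 >1
  x=-6.257: |R|=1.02776 >1
Stable set (-6.0000, 0).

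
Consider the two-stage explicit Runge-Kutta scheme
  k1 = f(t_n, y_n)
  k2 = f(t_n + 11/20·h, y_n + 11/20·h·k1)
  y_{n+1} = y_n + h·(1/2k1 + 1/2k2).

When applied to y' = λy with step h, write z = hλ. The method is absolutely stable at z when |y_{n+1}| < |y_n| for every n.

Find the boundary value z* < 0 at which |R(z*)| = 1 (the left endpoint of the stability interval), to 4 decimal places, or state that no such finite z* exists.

left endpoint -3.6364.

Set f=λy, z=hλ:
  k1=λy_n ⇒ h·k1=z·y_n;  k2=λ(1+11/20z)y_n ⇒ h·k2=z(1+11/20z)y_n
  y_{n+1}/y_n = 1 + 1/2z + 1/2z(1+11/20z) = 1 + z + 11/40z²
  R(z) = 1 + z + 11/40z².

Solve |R(x)|<1 on ℝ⁻.
x=-1.07: |R|=0.2448
R=1: x+11/40x²=0 ⇒ x=−40/11=-3.6364; min R=1−1/(4·11/40)=0.0909>−1
Confirm numerically:
  x=-3.425: |R|=0.80092 <1
  x=-2.437: |R|=0.19622 <1
  x=-2.223: |R|=0.13598 <1
  x=-1.717: |R|=0.09372 <1
  x=-4.015: |R|=1.41806 >1
  x=-3.695: |R|=1.05958 >1
Interval (-3.6364, 0).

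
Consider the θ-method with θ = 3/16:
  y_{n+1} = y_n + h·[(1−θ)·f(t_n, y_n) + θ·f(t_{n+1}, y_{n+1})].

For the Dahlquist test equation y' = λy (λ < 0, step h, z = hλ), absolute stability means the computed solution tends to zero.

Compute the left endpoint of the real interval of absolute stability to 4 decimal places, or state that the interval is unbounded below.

z* = -3.2000.

Set f=λy, z=hλ:
  y_{n+1} = y_n + z·[13/16·y_n + 3/16·y_{n+1}] ⇒ (1 − 3/16z)y_{n+1} = (1 + 13/16z)y_n
  R(z) = (1 + 13/16z)/(1 − 3/16z).

Find x<0 with |R(x)|<1.
x=-1.12: |R|=0.0744
R=−1: 1+13/16x = −1+3/16x ⇒ -5/8x=2 ⇒ x=2/(-5/8)=-3.2000
Confirm numerically:
  x=-2.586: |R|=0.74156 <1
  x=-2.009: |R|=0.45930 <1
  x=-1.605: |R|=0.23373 <1
  x=-3.746: |R|=1.20046 >1
  x=-3.703: |R|=1.18555 >1
  x=-3.333: |R|=1.05116 >1
Stable set (-3.2000, 0).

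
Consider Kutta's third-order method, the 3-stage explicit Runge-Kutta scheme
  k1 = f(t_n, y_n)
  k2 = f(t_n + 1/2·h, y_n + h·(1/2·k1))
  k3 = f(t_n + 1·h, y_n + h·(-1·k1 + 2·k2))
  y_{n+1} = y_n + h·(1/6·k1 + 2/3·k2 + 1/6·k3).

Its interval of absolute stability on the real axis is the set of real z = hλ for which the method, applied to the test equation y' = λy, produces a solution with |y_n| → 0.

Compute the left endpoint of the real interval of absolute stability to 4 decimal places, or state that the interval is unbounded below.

With y'=λy (z=hλ):
  order 3, 3-stage ⇒ R(z)=1+z+z^2/2+z^3/6
  (e.g. R(-0.78)=0.44511, |R|=0.44511)

Boundary: |R(x)|=1, x<0.
x=-0.78: |R|=0.4451
|R(-2.77)|=1.4759 |R(-2.51)|=0.9955 |R(-1.05)|=0.3083
Bisect:
  x_lo=-3.4046 |R|=3.1862  x_hi=-0.0595 |R|=0.9422
  mid=-1.73205 |R|=0.09808 →hi
  mid=-2.56831 |R|=1.09373 →lo
  mid=-2.15018 |R|=0.49536 →hi
  mid=-2.35925 |R|=0.76484 →hi
  mid=-2.46378 |R|=0.92129 →hi
  mid=-2.51605 |R|=1.00544 →lo
  mid=-2.48991 |R|=0.96285 →hi
  mid=-2.50298 |R|=0.98402 →hi
  mid=-2.50951 |R|=0.99470 →hi
  mid=-2.51278 |R|=1.00006 →lo
  ...
  [-2.51278,-2.51258] ⇒ x*=-2.5127
Interval (-2.5127, 0).

z* = -2.5127.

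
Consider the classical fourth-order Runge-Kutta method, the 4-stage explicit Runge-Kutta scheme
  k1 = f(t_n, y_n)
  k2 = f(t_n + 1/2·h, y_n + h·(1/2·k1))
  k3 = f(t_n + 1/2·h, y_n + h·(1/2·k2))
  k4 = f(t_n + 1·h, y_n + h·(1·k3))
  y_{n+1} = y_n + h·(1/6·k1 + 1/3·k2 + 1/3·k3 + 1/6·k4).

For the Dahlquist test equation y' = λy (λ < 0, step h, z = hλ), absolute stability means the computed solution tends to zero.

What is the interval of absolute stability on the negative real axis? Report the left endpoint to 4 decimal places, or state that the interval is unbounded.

z∈(-2.7853,0).

Set f=λy, z=hλ:
  order 4, 4-stage ⇒ R(z)=1+z+z^2/2+z^3/6+z^4/24
  (e.g. R(-0.99)=0.37836, |R|=0.37836)

Find x<0 with |R(x)|<1.
x=-0.99: |R|=0.3784
|R(-2.57)|=0.7210 |R(-0.98)|=0.3818 |R(-0.97)|=0.3852
Bisect:
  x_lo=-3.4135 |R|=2.4406  x_hi=-0.1851 |R|=0.8310
  mid=-1.79930 |R|=0.28529 →hi
  mid=-2.60641 |R|=0.76214 →hi
  mid=-3.00997 |R|=1.39506 →lo
  mid=-2.80819 |R|=1.03508 →lo
  mid=-2.70730 |R|=0.88864 →hi
  mid=-2.75775 |R|=0.95926 →hi
  mid=-2.78297 |R|=0.99650 →hi
  ...
  [-2.78533,-2.78514] ⇒ x*=-2.7853
Stable set (-2.7853, 0).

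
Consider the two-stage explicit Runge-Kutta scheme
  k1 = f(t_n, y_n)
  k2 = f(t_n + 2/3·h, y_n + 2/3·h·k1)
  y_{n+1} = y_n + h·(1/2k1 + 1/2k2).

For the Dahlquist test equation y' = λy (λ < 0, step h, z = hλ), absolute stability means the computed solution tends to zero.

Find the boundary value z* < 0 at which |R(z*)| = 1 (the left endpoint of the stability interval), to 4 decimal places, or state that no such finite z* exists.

With y'=λy (z=hλ):
  k1=λy_n ⇒ h·k1=z·y_n;  k2=λ(1+2/3z)y_n ⇒ h·k2=z(1+2/3z)y_n
  y_{n+1}/y_n = 1 + 1/2z + 1/2z(1+2/3z) = 1 + z + 1/3z²
  ⇒ R(z) = 1 + z + 1/3z².

Find x<0 with |R(x)|<1.
x=-1.21: |R|=0.2780
R=1: x+1/3x²=0 ⇒ x=−3=-3.0000; min R=1−1/(4·1/3)=0.2500>−1
Confirm numerically:
  x=-2.890: |R|=0.89403 <1
  x=-2.109: |R|=0.37363 <1
  x=-1.743: |R|=0.26968 <1
  x=-1.427: |R|=0.25178 <1
  x=-3.518: |R|=1.60744 >1
  x=-3.315: |R|=1.34807 >1
Interval (-3.0000, 0).

z* = -3.0000.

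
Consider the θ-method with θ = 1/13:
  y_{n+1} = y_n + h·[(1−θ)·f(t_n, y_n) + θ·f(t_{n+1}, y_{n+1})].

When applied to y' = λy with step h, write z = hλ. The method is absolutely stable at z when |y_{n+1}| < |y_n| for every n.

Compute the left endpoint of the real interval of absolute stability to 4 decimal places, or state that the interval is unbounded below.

Test eqn y'=λy, z=hλ:
  y_{n+1} = y_n + z·[12/13·y_n + 1/13·y_{n+1}] ⇒ (1 − 1/13z)y_{n+1} = (1 + 12/13z)y_n
  R(z) = (1 + 12/13z)/(1 − 1/13z).

Boundary: |R(x)|=1, x<0.
x=-1.76: |R|=0.5501
R=−1: 1+12/13x = −1+1/13x ⇒ -11/13x=2 ⇒ x=2/(-11/13)=-2.3636
Confirm numerically:
  x=-2.286: |R|=0.94413 <1
  x=-2.199: |R|=0.88085 <1
  x=-1.358: |R|=0.22956 <1
  x=-1.078: |R|=0.00455 <1
  x=-2.847: |R|=1.33552 >1
  x=-2.810: |R|=1.31056 >1
  x=-2.465: |R|=1.07210 >1
So |R|<1 on (-2.3636, 0).

left endpoint -2.3636.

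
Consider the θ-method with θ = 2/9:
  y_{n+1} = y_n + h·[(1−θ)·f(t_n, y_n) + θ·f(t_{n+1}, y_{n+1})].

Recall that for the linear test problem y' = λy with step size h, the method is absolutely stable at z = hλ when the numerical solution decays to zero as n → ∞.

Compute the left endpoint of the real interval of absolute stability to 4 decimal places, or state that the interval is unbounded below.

Test eqn y'=λy, z=hλ:
  y_{n+1} = y_n + z·[7/9·y_n + 2/9·y_{n+1}] ⇒ (1 − 2/9z)y_{n+1} = (1 + 7/9z)y_n
  ⇒ R(z) = (1 + 7/9z)/(1 − 2/9z).

Find x<0 with |R(x)|<1.
x=-0.58: |R|=0.4862
R=−1: 1+7/9x = −1+2/9x ⇒ -5/9x=2 ⇒ x=2/(-5/9)=-3.6000
Confirm numerically:
  x=-3.566: |R|=0.98946 <1
  x=-3.018: |R|=0.80646 <1
  x=-1.668: |R|=0.21693 <1
  x=-1.536: |R|=0.14513 <1
  x=-4.192: |R|=1.17027 >1
  x=-4.175: |R|=1.16571 >1
  x=-3.715: |R|=1.03500 >1
Stable set (-3.6000, 0).

left endpoint -3.6000.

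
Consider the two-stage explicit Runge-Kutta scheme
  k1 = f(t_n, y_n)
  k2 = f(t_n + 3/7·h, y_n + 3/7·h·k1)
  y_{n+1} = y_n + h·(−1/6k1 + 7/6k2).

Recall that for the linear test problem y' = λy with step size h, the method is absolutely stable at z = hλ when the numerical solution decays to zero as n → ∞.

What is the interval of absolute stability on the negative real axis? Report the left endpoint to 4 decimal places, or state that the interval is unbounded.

Set f=λy, z=hλ:
  k1=λy_n ⇒ h·k1=z·y_n;  k2=λ(1+3/7z)y_n ⇒ h·k2=z(1+3/7z)y_n
  y_{n+1}/y_n = 1 − 1/6z + 7/6z(1+3/7z) = 1 + z + 1/2z²
  Hence R(z) = 1 + z + 1/2z².

Solve |R(x)|<1 on ℝ⁻.
x=-0.71: |R|=0.5421
R=1: x+1/2x²=0 ⇒ x=−2=-2.0000; min R=1−1/(4·1/2)=0.5000>−1
Confirm numerically:
  x=-1.722: |R|=0.76064 <1
  x=-1.621: |R|=0.69282 <1
  x=-1.267: |R|=0.53564 <1
  x=-1.002: |R|=0.50000 <1
  x=-2.569: |R|=1.73088 >1
  x=-2.486: |R|=1.60410 >1
  x=-2.300: |R|=1.34500 >1
Stable set (-2.0000, 0).

z∈(-2.0000,0).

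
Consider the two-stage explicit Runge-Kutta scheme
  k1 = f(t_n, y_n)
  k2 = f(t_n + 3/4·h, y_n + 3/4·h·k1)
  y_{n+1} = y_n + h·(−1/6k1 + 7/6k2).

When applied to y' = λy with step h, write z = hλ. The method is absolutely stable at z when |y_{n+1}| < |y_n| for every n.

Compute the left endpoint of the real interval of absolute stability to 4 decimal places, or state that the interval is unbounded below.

left endpoint -1.1429.

Test eqn y'=λy, z=hλ:
  k1=λy_n ⇒ h·k1=z·y_n;  k2=λ(1+3/4z)y_n ⇒ h·k2=z(1+3/4z)y_n
  y_{n+1}/y_n = 1 − 1/6z + 7/6z(1+3/4z) = 1 + z + 7/8z²
  Hence R(z) = 1 + z + 7/8z².

Solve |R(x)|<1 on ℝ⁻.
x=-1.65: |R|=1.7322
R=1: x+7/8x²=0 ⇒ x=−8/7=-1.1429; min R=1−1/(4·7/8)=0.7143>−1
Confirm numerically:
  x=-1.108: |R|=0.96621 <1
  x=-0.952: |R|=0.84102 <1
  x=-0.928: |R|=0.82554 <1
  x=-0.684: |R|=0.72537 <1
  x=-1.685: |R|=1.79932 >1
  x=-1.612: |R|=1.66173 >1
  x=-1.445: |R|=1.38202 >1
So |R|<1 on (-1.1429, 0).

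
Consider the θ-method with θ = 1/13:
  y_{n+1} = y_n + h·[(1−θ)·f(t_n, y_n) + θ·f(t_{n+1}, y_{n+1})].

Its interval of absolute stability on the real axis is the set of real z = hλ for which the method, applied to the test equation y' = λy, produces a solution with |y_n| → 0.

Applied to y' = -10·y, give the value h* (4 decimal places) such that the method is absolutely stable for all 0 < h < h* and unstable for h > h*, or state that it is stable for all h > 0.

(-2.3636,0); λ=-10 ⇒ h* = (26/11)/10 = 0.2364.

On y'=λy, z=hλ:
  y_{n+1} = y_n + z·[12/13·y_n + 1/13·y_{n+1}] ⇒ (1 − 1/13z)y_{n+1} = (1 + 12/13z)y_n
  Hence R(z) = (1 + 12/13z)/(1 − 1/13z).

Boundary: |R(x)|=1, x<0.
x=-1.6: |R|=0.4247
R=−1: 1+12/13x = −1+1/13x ⇒ -11/13x=2 ⇒ x=2/(-11/13)=-2.3636
Confirm numerically:
  x=-2.203: |R|=0.88377 <1
  x=-1.535: |R|=0.37289 <1
  x=-1.455: |R|=0.30854 <1
  x=-1.022: |R|=0.05249 <1
  x=-2.815: |R|=1.31394 >1
  x=-2.794: |R|=1.29973 >1
  x=-2.766: |R|=1.28073 >1
Interval (-2.3636, 0).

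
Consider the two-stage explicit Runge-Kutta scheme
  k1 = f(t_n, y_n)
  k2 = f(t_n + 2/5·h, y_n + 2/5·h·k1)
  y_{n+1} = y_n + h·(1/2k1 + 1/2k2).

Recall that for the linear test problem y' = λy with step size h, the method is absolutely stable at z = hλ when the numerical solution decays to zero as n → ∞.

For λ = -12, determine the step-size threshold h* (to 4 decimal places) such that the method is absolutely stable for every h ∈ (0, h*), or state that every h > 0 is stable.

(-5.0000,0); λ=-12 ⇒ h* = (5)/12 = 0.4167.

Test eqn y'=λy, z=hλ:
  k1=λy_n ⇒ h·k1=z·y_n;  k2=λ(1+2/5z)y_n ⇒ h·k2=z(1+2/5z)y_n
  y_{n+1}/y_n = 1 + 1/2z + 1/2z(1+2/5z) = 1 + z + 1/5z²
  R(z) = 1 + z + 1/5z².

Need |R(x)|<1, x<0.
x=-1.56: |R|=0.0733
R=1: x+1/5x²=0 ⇒ x=−5=-5.0000; min R=1−1/(4·1/5)=-0.2500>−1
Confirm numerically:
  x=-3.347: |R|=0.10652 <1
  x=-3.277: |R|=0.12925 <1
  x=-3.261: |R|=0.13418 <1
  x=-2.574: |R|=0.24890 <1
  x=-5.598: |R|=1.66952 >1
  x=-5.236: |R|=1.24714 >1
  x=-5.159: |R|=1.16406 >1
Stable set (-5.0000, 0).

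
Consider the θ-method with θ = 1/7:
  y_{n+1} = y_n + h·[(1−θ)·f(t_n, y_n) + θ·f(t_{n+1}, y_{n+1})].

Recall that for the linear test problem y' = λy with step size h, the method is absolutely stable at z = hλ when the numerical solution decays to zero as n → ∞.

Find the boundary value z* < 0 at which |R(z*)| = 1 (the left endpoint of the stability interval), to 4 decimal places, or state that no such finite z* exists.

Set f=λy, z=hλ:
  y_{n+1} = y_n + z·[6/7·y_n + 1/7·y_{n+1}] ⇒ (1 − 1/7z)y_{n+1} = (1 + 6/7z)y_n
  so R(z) = (1 + 6/7z)/(1 − 1/7z).

Find x<0 with |R(x)|<1.
x=-1.45: |R|=0.2012
R=−1: 1+6/7x = −1+1/7x ⇒ -5/7x=2 ⇒ x=2/(-5/7)=-2.8000
Confirm numerically:
  x=-2.474: |R|=0.82795 <1
  x=-1.637: |R|=0.32673 <1
  x=-1.265: |R|=0.07139 <1
  x=-3.045: |R|=1.12195 >1
  x=-3.001: |R|=1.10049 >1
Interval (-2.8000, 0).

z* = -2.8000.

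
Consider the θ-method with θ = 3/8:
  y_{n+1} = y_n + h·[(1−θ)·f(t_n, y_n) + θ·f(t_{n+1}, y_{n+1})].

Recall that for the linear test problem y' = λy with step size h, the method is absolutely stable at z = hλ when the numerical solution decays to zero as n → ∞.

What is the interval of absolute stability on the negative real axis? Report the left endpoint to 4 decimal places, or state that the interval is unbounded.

z∈(-8.0000,0).

On y'=λy, z=hλ:
  y_{n+1} = y_n + z·[5/8·y_n + 3/8·y_{n+1}] ⇒ (1 − 3/8z)y_{n+1} = (1 + 5/8z)y_n
  R(z) = (1 + 5/8z)/(1 − 3/8z).

Boundary: |R(x)|=1, x<0.
x=-0.84: |R|=0.3612
R=−1: 1+5/8x = −1+3/8x ⇒ -1/4x=2 ⇒ x=2/(-1/4)=-8.0000
Confirm numerically:
  x=-7.916: |R|=0.99471 <1
  x=-6.479: |R|=0.88913 <1
  x=-6.388: |R|=0.88131 <1
  x=-5.881: |R|=0.83473 <1
  x=-8.487: |R|=1.02911 >1
  x=-8.251: |R|=1.01533 >1
  x=-8.052: |R|=1.00323 >1
Interval (-8.0000, 0).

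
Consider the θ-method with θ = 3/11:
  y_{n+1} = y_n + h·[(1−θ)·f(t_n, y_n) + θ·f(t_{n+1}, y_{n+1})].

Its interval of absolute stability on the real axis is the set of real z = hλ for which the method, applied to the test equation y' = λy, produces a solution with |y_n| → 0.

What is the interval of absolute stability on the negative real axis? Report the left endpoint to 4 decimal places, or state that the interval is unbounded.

(-4.4000, 0).

Test eqn y'=λy, z=hλ:
  y_{n+1} = y_n + z·[8/11·y_n + 3/11·y_{n+1}] ⇒ (1 − 3/11z)y_{n+1} = (1 + 8/11z)y_n
  ⇒ R(z) = (1 + 8/11z)/(1 − 3/11z).

Solve |R(x)|<1 on ℝ⁻.
x=-1.37: |R|=0.0026
R=−1: 1+8/11x = −1+3/11x ⇒ -5/11x=2 ⇒ x=2/(-5/11)=-4.4000
Confirm numerically:
  x=-3.565: |R|=0.80756 <1
  x=-3.170: |R|=0.70015 <1
  x=-3.005: |R|=0.65151 <1
  x=-4.594: |R|=1.03914 >1
  x=-4.425: |R|=1.00515 >1
Stable set (-4.4000, 0).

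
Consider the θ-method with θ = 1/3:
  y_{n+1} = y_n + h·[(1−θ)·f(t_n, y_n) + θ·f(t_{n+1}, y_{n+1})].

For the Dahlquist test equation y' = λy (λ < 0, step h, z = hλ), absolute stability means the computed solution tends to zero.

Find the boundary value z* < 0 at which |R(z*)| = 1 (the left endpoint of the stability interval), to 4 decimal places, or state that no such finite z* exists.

z* = -6.0000.

Test eqn y'=λy, z=hλ:
  y_{n+1} = y_n + z·[2/3·y_n + 1/3·y_{n+1}] ⇒ (1 − 1/3z)y_{n+1} = (1 + 2/3z)y_n
  ⇒ R(z) = (1 + 2/3z)/(1 − 1/3z).

Find x<0 with |R(x)|<1.
x=-0.42: |R|=0.6316
R=−1: 1+2/3x = −1+1/3x ⇒ -1/3x=2 ⇒ x=2/(-1/3)=-6.0000
Confirm numerically:
  x=-5.520: |R|=0.94366 <1
  x=-3.698: |R|=0.65632 <1
  x=-2.878: |R|=0.46887 <1
  x=-6.561: |R|=1.05868 >1
  x=-6.107: |R|=1.01175 >1
  x=-6.057: |R|=1.00629 >1
Stable set (-6.0000, 0).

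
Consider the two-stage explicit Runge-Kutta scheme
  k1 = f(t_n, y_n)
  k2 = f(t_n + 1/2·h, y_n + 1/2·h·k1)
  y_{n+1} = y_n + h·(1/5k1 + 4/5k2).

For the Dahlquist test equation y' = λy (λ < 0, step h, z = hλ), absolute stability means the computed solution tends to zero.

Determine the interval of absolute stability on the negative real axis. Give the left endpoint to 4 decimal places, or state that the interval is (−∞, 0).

(-2.5000, 0).

On y'=λy, z=hλ:
  k1=λy_n ⇒ h·k1=z·y_n;  k2=λ(1+1/2z)y_n ⇒ h·k2=z(1+1/2z)y_n
  y_{n+1}/y_n = 1 + 1/5z + 4/5z(1+1/2z) = 1 + z + 2/5z²
  ⇒ R(z) = 1 + z + 2/5z².

Need |R(x)|<1, x<0.
x=-0.86: |R|=0.4358
R=1: x+2/5x²=0 ⇒ x=−5/2=-2.5000; min R=1−1/(4·2/5)=0.3750>−1
Confirm numerically:
  x=-2.237: |R|=0.76467 <1
  x=-2.025: |R|=0.61525 <1
  x=-1.590: |R|=0.42124 <1
  x=-1.129: |R|=0.38086 <1
  x=-2.959: |R|=1.54327 >1
  x=-2.624: |R|=1.13015 >1
Interval (-2.5000, 0).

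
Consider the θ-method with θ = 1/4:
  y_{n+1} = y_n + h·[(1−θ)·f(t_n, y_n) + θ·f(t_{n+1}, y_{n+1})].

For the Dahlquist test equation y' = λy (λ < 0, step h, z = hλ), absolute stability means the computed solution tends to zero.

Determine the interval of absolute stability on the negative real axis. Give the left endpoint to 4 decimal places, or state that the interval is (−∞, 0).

With y'=λy (z=hλ):
  y_{n+1} = y_n + z·[3/4·y_n + 1/4·y_{n+1}] ⇒ (1 − 1/4z)y_{n+1} = (1 + 3/4z)y_n
  Hence R(z) = (1 + 3/4z)/(1 − 1/4z).

Find x<0 with |R(x)|<1.
x=-1.3: |R|=0.0189
R=−1: 1+3/4x = −1+1/4x ⇒ -1/2x=2 ⇒ x=2/(-1/2)=-4.0000
Confirm numerically:
  x=-3.533: |R|=0.87601 <1
  x=-2.754: |R|=0.63103 <1
  x=-2.545: |R|=0.55539 <1
  x=-2.342: |R|=0.47714 <1
  x=-4.370: |R|=1.08841 >1
  x=-4.286: |R|=1.06903 >1
Interval (-4.0000, 0).

(-4.0000, 0).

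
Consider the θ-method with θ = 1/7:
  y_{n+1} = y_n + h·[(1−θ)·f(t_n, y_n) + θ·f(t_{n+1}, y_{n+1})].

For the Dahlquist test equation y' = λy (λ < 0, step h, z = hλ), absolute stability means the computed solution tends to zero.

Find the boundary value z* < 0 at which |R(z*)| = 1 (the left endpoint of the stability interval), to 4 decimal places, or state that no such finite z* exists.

Test eqn y'=λy, z=hλ:
  y_{n+1} = y_n + z·[6/7·y_n + 1/7·y_{n+1}] ⇒ (1 − 1/7z)y_{n+1} = (1 + 6/7z)y_n
  R(z) = (1 + 6/7z)/(1 − 1/7z).

Need |R(x)|<1, x<0.
x=-0.66: |R|=0.3969
R=−1: 1+6/7x = −1+1/7x ⇒ -5/7x=2 ⇒ x=2/(-5/7)=-2.8000
Confirm numerically:
  x=-2.013: |R|=0.56341 <1
  x=-1.939: |R|=0.51840 <1
  x=-1.387: |R|=0.15762 <1
  x=-3.341: |R|=1.26158 >1
  x=-3.217: |R|=1.20407 >1
Interval (-2.8000, 0).

z* = -2.8000.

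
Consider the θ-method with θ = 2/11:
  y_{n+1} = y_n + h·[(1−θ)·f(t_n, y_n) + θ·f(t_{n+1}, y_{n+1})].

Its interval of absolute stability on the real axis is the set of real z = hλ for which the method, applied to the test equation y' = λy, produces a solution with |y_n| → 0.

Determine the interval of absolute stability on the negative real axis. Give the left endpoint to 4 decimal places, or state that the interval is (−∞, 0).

Set f=λy, z=hλ:
  y_{n+1} = y_n + z·[9/11·y_n + 2/11·y_{n+1}] ⇒ (1 − 2/11z)y_{n+1} = (1 + 9/11z)y_n
  Hence R(z) = (1 + 9/11z)/(1 − 2/11z).

Need |R(x)|<1, x<0.
x=-1.02: |R|=0.1396
R=−1: 1+9/11x = −1+2/11x ⇒ -7/11x=2 ⇒ x=2/(-7/11)=-3.1429
Confirm numerically:
  x=-3.121: |R|=0.99113 <1
  x=-2.393: |R|=0.66749 <1
  x=-1.324: |R|=0.06712 <1
  x=-3.730: |R|=1.22264 >1
  x=-3.558: |R|=1.16041 >1
  x=-3.507: |R|=1.14150 >1
Interval (-3.1429, 0).

(-3.1429, 0).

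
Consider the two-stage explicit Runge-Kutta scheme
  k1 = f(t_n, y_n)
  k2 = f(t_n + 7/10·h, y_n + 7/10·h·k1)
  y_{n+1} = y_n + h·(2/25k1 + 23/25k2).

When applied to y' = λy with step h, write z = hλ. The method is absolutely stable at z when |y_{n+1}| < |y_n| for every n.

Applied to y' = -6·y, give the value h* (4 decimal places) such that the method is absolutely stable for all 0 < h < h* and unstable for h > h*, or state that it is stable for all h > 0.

Set f=λy, z=hλ:
  k1=λy_n ⇒ h·k1=z·y_n;  k2=λ(1+7/10z)y_n ⇒ h·k2=z(1+7/10z)y_n
  y_{n+1}/y_n = 1 + 2/25z + 23/25z(1+7/10z) = 1 + z + 161/250z²
  so R(z) = 1 + z + 161/250z².

Find x<0 with |R(x)|<1.
x=-1.62: |R|=1.0701
R=1: x+161/250x²=0 ⇒ x=−250/161=-1.5528; min R=1−1/(4·161/250)=0.6118>−1
Confirm numerically:
  x=-1.465: |R|=0.91717 <1
  x=-1.333: |R|=0.81132 <1
  x=-1.054: |R|=0.66143 <1
  x=-0.752: |R|=0.61218 <1
  x=-2.046: |R|=1.64986 >1
  x=-2.000: |R|=1.57600 >1
  x=-1.943: |R|=1.48826 >1
Interval (-1.5528, 0).

(-1.5528,0); λ=-6 ⇒ h* = (250/161)/6 = 0.2588.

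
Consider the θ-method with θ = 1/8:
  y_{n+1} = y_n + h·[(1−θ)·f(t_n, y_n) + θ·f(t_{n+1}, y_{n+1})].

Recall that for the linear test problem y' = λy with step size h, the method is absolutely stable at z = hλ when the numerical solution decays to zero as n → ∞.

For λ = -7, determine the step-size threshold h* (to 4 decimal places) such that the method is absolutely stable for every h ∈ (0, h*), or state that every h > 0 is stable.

Test eqn y'=λy, z=hλ:
  y_{n+1} = y_n + z·[7/8·y_n + 1/8·y_{n+1}] ⇒ (1 − 1/8z)y_{n+1} = (1 + 7/8z)y_n
  R(z) = (1 + 7/8z)/(1 − 1/8z).

Need |R(x)|<1, x<0.
x=-0.38: |R|=0.6372
R=−1: 1+7/8x = −1+1/8x ⇒ -3/4x=2 ⇒ x=2/(-3/4)=-2.6667
Confirm numerically:
  x=-1.966: |R|=0.57817 <1
  x=-1.668: |R|=0.38022 <1
  x=-1.628: |R|=0.35272 <1
  x=-1.309: |R|=0.12493 <1
  x=-3.113: |R|=1.24098 >1
  x=-2.945: |R|=1.15258 >1
  x=-2.919: |R|=1.13866 >1
So |R|<1 on (-2.6667, 0).

(-2.6667,0); λ=-7 ⇒ h* = (8/3)/7 = 0.3810.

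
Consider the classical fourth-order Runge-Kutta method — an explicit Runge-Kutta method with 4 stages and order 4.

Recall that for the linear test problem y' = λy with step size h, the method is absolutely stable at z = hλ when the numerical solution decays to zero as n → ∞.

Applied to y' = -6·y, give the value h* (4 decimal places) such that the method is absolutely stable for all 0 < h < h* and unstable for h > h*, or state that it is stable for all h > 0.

(-2.7853,0); λ=-6 ⇒ h* = 0.4642.

Set f=λy, z=hλ:
  order 4, 4-stage ⇒ R(z)=1+z+z^2/2+z^3/6+z^4/24
  (e.g. R(-1.74)=0.27773, |R|=0.27773)

Find x<0 with |R(x)|<1.
x=-1.74: |R|=0.2777
|R(-2.97)|=1.3161 |R(-1.73)|=0.2767 |R(-0.61)|=0.5440
Bisect:
  x_lo=-3.5517 |R|=2.9187  x_hi=-0.0758 |R|=0.9270
  mid=-1.81375 |R|=0.28757 →hi
  mid=-2.68272 |R|=0.85606 →hi
  mid=-3.11721 |R|=1.62714 →lo
  mid=-2.89997 |R|=1.18711 →lo
  mid=-2.79135 |R|=1.00916 →lo
  mid=-2.73704 |R|=0.92965 →hi
  mid=-2.76419 |R|=0.96865 →hi
  ...
  [-2.78541,-2.78519] ⇒ x*=-2.7853
Interval (-2.7853, 0).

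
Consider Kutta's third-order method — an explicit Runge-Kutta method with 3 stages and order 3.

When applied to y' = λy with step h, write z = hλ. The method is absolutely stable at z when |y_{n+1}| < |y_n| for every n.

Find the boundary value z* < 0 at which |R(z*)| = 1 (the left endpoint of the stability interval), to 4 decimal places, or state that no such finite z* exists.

With y'=λy (z=hλ):
  order 3, 3-stage ⇒ R(z)=1+z+z^2/2+z^3/6
  (e.g. R(-0.78)=0.44511, |R|=0.44511)

Boundary: |R(x)|=1, x<0.
x=-0.78: |R|=0.4451
|R(-2.74)|=1.4147 |R(-2.2)|=0.5547 |R(-2.07)|=0.4058
Bisect:
  x_lo=-3.0261 |R|=2.0660  x_hi=-0.2368 |R|=0.7890
  mid=-1.63146 |R|=0.02436 →hi
  mid=-2.32880 |R|=0.72212 →hi
  mid=-2.67747 |R|=1.29212 →lo
  mid=-2.50314 |R|=0.98428 →hi
  mid=-2.59031 |R|=1.13216 →lo
  mid=-2.54672 |R|=1.05675 →lo
  mid=-2.52493 |R|=1.02015 →lo
  mid=-2.51404 |R|=1.00212 →lo
  mid=-2.50859 |R|=0.99318 →hi
  mid=-2.51131 |R|=0.99764 →hi
  ...
  [-2.51284,-2.51267] ⇒ x*=-2.5127
So |R|<1 on (-2.5127, 0).

left endpoint -2.5127.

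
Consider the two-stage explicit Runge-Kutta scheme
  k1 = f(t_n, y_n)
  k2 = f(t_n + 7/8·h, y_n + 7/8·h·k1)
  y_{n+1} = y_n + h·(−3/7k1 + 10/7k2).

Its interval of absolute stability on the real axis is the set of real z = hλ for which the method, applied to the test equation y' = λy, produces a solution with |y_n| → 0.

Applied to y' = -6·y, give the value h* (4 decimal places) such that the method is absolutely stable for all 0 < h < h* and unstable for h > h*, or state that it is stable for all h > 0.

(-0.8000,0); λ=-6 ⇒ h* = (4/5)/6 = 0.1333.

Test eqn y'=λy, z=hλ:
  k1=λy_n ⇒ h·k1=z·y_n;  k2=λ(1+7/8z)y_n ⇒ h·k2=z(1+7/8z)y_n
  y_{n+1}/y_n = 1 − 3/7z + 10/7z(1+7/8z) = 1 + z + 5/4z²
  R(z) = 1 + z + 5/4z².

Boundary: |R(x)|=1, x<0.
x=-1.36: |R|=1.9520
R=1: x+5/4x²=0 ⇒ x=−4/5=-0.8000; min R=1−1/(4·5/4)=0.8000>−1
Confirm numerically:
  x=-0.706: |R|=0.91704 <1
  x=-0.505: |R|=0.81378 <1
  x=-0.353: |R|=0.80276 <1
  x=-1.135: |R|=1.47528 >1
  x=-0.829: |R|=1.03005 >1
Stable set (-0.8000, 0).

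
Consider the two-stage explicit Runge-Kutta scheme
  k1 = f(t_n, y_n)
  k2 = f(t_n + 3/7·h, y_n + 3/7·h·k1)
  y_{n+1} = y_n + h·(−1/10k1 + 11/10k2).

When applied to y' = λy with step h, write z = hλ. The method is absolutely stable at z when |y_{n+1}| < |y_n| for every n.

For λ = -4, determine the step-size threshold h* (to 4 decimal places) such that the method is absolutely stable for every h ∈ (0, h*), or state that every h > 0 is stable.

(-2.1212,0); λ=-4 ⇒ h* = (70/33)/4 = 0.5303.

With y'=λy (z=hλ):
  k1=λy_n ⇒ h·k1=z·y_n;  k2=λ(1+3/7z)y_n ⇒ h·k2=z(1+3/7z)y_n
  y_{n+1}/y_n = 1 − 1/10z + 11/10z(1+3/7z) = 1 + z + 33/70z²
  Hence R(z) = 1 + z + 33/70z².

Need |R(x)|<1, x<0.
x=-1.45: |R|=0.5412
R=1: x+33/70x²=0 ⇒ x=−70/33=-2.1212; min R=1−1/(4·33/70)=0.4697>−1
Confirm numerically:
  x=-1.902: |R|=0.80344 <1
  x=-1.347: |R|=0.50836 <1
  x=-1.246: |R|=0.48590 <1
  x=-1.184: |R|=0.47687 <1
  x=-2.610: |R|=1.60142 >1
  x=-2.548: |R|=1.51266 >1
  x=-2.514: |R|=1.46552 >1
Interval (-2.1212, 0).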